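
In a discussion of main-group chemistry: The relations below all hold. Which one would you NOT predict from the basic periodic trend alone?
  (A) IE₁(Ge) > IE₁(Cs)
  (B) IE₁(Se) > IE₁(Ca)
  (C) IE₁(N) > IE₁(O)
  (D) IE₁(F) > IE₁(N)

(C)

The general trend: first ionization energy increases across a period and decreases down a group.
(A) Ge (period 4, group 14) vs Cs (period 6, group 1): the stated order agrees with the simple trend.
(B) Se (period 4, group 16) vs Ca (period 4, group 2): the stated order agrees with the simple trend.
(C) N (period 2, group 15) vs O (period 2, group 16): the stated order contradicts the simple trend.
(D) F (period 2, group 17) vs N (period 2, group 15): the stated order agrees with the simple trend.
The exception is (C): pairing an electron in O's 2p⁴ costs repulsion energy, so O ionizes more easily than half-filled N (2p³).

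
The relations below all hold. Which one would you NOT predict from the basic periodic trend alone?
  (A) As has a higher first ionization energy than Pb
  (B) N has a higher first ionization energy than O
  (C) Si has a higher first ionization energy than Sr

(B)

The general trend: first ionization energy increases across a period and decreases down a group.
(A) As (period 4, group 15) vs Pb (period 6, group 14): the stated order agrees with the simple trend.
(B) N (period 2, group 15) vs O (period 2, group 16): the stated order contradicts the simple trend.
(C) Si (period 3, group 14) vs Sr (period 5, group 2): the stated order agrees with the simple trend.
The exception is (B): pairing an electron in O's 2p⁴ costs repulsion energy, so O ionizes more easily than half-filled N (2p³).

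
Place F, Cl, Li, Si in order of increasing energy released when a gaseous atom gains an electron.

Li < Si < F < Cl

EA tends to increase across a period and decrease down a group, though the pattern is less regular than for IE or radius.
These span different periods and groups, so the two trends combine.
Si > Li: the two effects oppose for this pair; the across-period effect wins (134 vs 60 kJ/mol).
F > Si: both effects reinforce here, so F is clearly the higher of the two.
Cl > F: this pair runs against the simple trend — see the exception note.
Note the exception: Cl has a higher electron affinity than F, contrary to the simple trend — F's small 2p subshell makes the incoming electron feel strong e⁻–e⁻ repulsion, so Cl actually releases more energy on gaining an electron.
For reference (kJ/mol): Li 60, F 328, Si 134, Cl 349.
So from lowest to highest: Li < Si < F < Cl.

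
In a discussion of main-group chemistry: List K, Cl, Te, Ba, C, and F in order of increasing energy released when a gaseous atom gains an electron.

Ba < K < C < Te < F < Cl

C is in period 2, group 14; F is in period 2, group 17; Cl is in period 3, group 17; K is in period 4, group 1; Te is in period 5, group 16; Ba is in period 6, group 2.
EA tends to increase across a period and decrease down a group, though the pattern is less regular than for IE or radius.
Neither a single period nor a single group — weigh both effects.
K > Ba: the two effects oppose for this pair; the down-group effect wins (48 vs 14 kJ/mol).
C > K: both effects reinforce here, so C is clearly the higher of the two.
Te > C: the two effects oppose for this pair; the across-period effect wins (190 vs 122 kJ/mol).
F > Te: both effects reinforce here, so F is clearly the higher of the two.
Cl > F: this pair runs against the simple trend — see the exception note.
Note the exception: Cl has a higher electron affinity than F, contrary to the simple trend — F's small 2p subshell makes the incoming electron feel strong e⁻–e⁻ repulsion, so Cl actually releases more energy on gaining an electron.
Approximate values (kJ/mol): C 122, F 328, Cl 349, K 48, Te 190, Ba 14.
So from lowest to highest: Ba < K < C < Te < F < Cl.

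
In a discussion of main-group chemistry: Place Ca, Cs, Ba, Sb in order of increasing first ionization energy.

Across a period the outer electron is held more tightly (higher IE₁); down a group it sits in a higher shell, more shielded, and comes off more easily.
Here both period and group differ, so the two effects have to be weighed against each other.
Ba > Cs: both are in period 6; the period trend gives Ba the larger value.
Ca > Ba: they share group 2; the group trend gives Ca the larger value.
Sb > Ca: period and group pull opposite ways; the across-period shift dominates (831 vs 590 kJ/mol).
Approximate values (kJ/mol): Ca 590, Sb 831, Cs 376, Ba 503.
So from lowest to highest: Cs < Ba < Ca < Sb.

Cs, Ba, Ca, Sb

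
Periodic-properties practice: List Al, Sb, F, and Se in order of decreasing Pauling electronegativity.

F is in period 2, group 17; Al is in period 3, group 13; Se is in period 4, group 16; Sb is in period 5, group 15.
Electronegativity increases across a period and decreases down a group, tracking effective nuclear charge and atomic size.
Here both period and group differ, so the two effects have to be weighed against each other.
Sb > Al: period and group pull opposite ways; the across-period shift dominates (2.05 vs 1.61).
Se > Sb: relative to Sb, both the across-period and down-group shifts push Se's electronegativity up.
F > Se: both effects reinforce here, so F is clearly the higher of the two.
For reference (Pauling): F 3.98, Al 1.61, Se 2.55, Sb 2.05.
So from highest to lowest: F > Se > Sb > Al.

F > Se > Sb > Al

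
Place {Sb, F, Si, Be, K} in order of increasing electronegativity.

Atoms toward the upper right of the periodic table pull bonding electrons most strongly.
Here both period and group differ, so the two effects have to be weighed against each other.
Be > K: both effects reinforce here, so Be is clearly the higher of the two.
Si > Be: the two effects oppose for this pair; the across-period effect wins (1.90 vs 1.57).
Sb > Si: the two effects oppose for this pair; the across-period effect wins (2.05 vs 1.90).
F > Sb: relative to Sb, both the across-period and down-group shifts push F's electronegativity up.
Approximate values (Pauling): Be 1.57, F 3.98, Si 1.90, K 0.82, Sb 2.05.
So from lowest to highest: K < Be < Si < Sb < F.

K, Be, Si, Sb, F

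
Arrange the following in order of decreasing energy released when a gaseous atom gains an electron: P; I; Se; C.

Electron affinity generally becomes more exothermic across a period toward the halogens and less exothermic down a group.
A diagonal step moves right (one effect) and down (the opposite effect) at once.
C > P: period and group pull opposite ways; the down-group shift dominates (122 vs 72 kJ/mol).
Se > C: period and group pull opposite ways; the across-period shift dominates (195 vs 122 kJ/mol).
I > Se: period and group pull opposite ways; the across-period shift dominates (295 vs 195 kJ/mol).
Approximate values (kJ/mol): C 122, P 72, Se 195, I 295.
So from highest to lowest: I > Se > C > P.

I, Se, C, P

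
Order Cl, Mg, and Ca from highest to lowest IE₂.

Consider each +1 ion: Cl⁺ still has 6 valence electrons; Mg⁺ still has 1 valence electron; Ca⁺ still has 1 valence electron.
All are still removing valence electrons, so compare the +1 ions as you would atoms: IE_2 generally rises across a period (higher Z_eff) and falls down a group (larger shell), subject to the usual subshell exceptions.
Valence configurations: Cl⁺ [Ne]3s²3p⁴, Mg⁺ [Ne]3s¹, Ca⁺ [Ar]4s¹.
Tabulated IE_2 (kJ/mol): Cl 2298, Mg 1451, Ca 1145.
So the second ionization energies run Ca < Mg < Cl.

Cl > Mg > Ca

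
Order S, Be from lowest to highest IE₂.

Be < S

Consider each +1 ion: S⁺ still has 5 valence electrons; Be⁺ still has 1 valence electron.
All are still removing valence electrons, so compare the +1 ions as you would atoms: IE_2 generally rises across a period (higher Z_eff) and falls down a group (larger shell), subject to the usual subshell exceptions.
Valence configurations: S⁺ [Ne]3s²3p³, Be⁺ [He]2s¹.
The numbers (kJ/mol): S 2252, Be 1757.
Overall IE_2 order: Be < S.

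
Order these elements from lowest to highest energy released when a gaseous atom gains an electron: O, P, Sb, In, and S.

In < P < Sb < O < S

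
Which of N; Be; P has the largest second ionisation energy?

Consider each +1 ion: N⁺ still has 4 valence electrons; Be⁺ still has 1 valence electron; P⁺ still has 4 valence electrons.
All are still removing valence electrons, so compare the +1 ions as you would atoms: IE_2 generally rises across a period (higher Z_eff) and falls down a group (larger shell), subject to the usual subshell exceptions.
Valence configurations: N⁺ [He]2s²2p², Be⁺ [He]2s¹, P⁺ [Ne]3s²3p².
Tabulated IE_2 (kJ/mol): N 2856, Be 1757, P 1907.
Putting it together, IE_2: Be < P < N.

N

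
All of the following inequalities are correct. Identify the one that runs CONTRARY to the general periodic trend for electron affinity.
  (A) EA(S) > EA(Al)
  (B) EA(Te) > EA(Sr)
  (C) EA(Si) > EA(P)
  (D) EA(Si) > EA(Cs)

(C)

The general trend: electron affinity increases across a period and decreases down a group.
(A) S (period 3, group 16) vs Al (period 3, group 13): the stated order agrees with the simple trend.
(B) Te (period 5, group 16) vs Sr (period 5, group 2): the stated order agrees with the simple trend.
(C) Si (period 3, group 14) vs P (period 3, group 15): the stated order contradicts the simple trend.
(D) Si (period 3, group 14) vs Cs (period 6, group 1): the stated order agrees with the simple trend.
The exception is (C): adding an electron to P's half-filled 3p³ is unfavourable, so Si (3p²) has the more exothermic EA.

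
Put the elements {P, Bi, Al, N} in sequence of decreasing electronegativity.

Smaller atoms with higher effective nuclear charge are more electronegative.
These span different periods and groups, so the two trends combine.
Bi > Al: the two effects oppose for this pair; the across-period effect wins (2.02 vs 1.61).
P > Bi: P sits above Bi in group 15, so the down-group effect alone puts P higher.
N > P: N sits above P in group 15, so the down-group effect alone puts N higher.
For reference (Pauling): N 3.04, Al 1.61, P 2.19, Bi 2.02.
So from highest to lowest: N > P > Bi > Al.

N > P > Bi > Al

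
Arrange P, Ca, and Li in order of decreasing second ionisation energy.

The second ionization energy removes an electron from the +1 ion. For each element: P⁺ still has 4 valence electrons; Ca⁺ still has 1 valence electron; Li⁺ is the bare [He] core.
Pulling an electron out of a noble-gas core costs far more than removing a remaining valence electron, so Li sits at the high end of IE_2.
Valence configurations: P⁺ [Ne]3s²3p², Ca⁺ [Ar]4s¹.
Approximate IE_2 values (kJ/mol): P 1907, Ca 1145, Li 7298.
So the second ionization energies run Ca < P < Li.

Li, P, Ca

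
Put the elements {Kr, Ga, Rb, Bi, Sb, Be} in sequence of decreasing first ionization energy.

Kr > Be > Sb > Bi > Ga > Rb

Be is in period 2, group 2; Ga is in period 4, group 13; Kr is in period 4, group 18; Rb is in period 5, group 1; Sb is in period 5, group 15; Bi is in period 6, group 15.
First ionization energy rises across a period (greater Z_eff holds electrons more tightly) and falls down a group (valence electrons are farther from the nucleus).
Here both period and group differ, so the two effects have to be weighed against each other.
Ga > Rb: both effects reinforce here, so Ga is clearly the higher of the two.
Bi > Ga: the two effects oppose for this pair; the across-period effect wins (703 vs 579 kJ/mol).
Sb > Bi: they share group 15; the group trend gives Sb the larger value.
Be > Sb: period and group pull opposite ways; the down-group shift dominates (900 vs 831 kJ/mol).
Kr > Be: the two effects oppose for this pair; the across-period effect wins (1351 vs 900 kJ/mol).
Approximate values (kJ/mol): Be 900, Ga 579, Kr 1351, Rb 403, Sb 831, Bi 703.
So from highest to lowest: Kr > Be > Sb > Bi > Ga > Rb.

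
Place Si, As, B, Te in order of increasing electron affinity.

B < As < Si < Te

B is in period 2, group 13; Si is in period 3, group 14; As is in period 4, group 15; Te is in period 5, group 16.
Electron affinity generally becomes more exothermic across a period toward the halogens and less exothermic down a group.
A diagonal step moves right (one effect) and down (the opposite effect) at once.
As > B: the two effects oppose for this pair; the across-period effect wins (78 vs 27 kJ/mol).
Si > As: the two effects oppose for this pair; the down-group effect wins (134 vs 78 kJ/mol).
Te > Si: the two effects oppose for this pair; the across-period effect wins (190 vs 134 kJ/mol).
Tabulated electron affinity (kJ/mol): B 27, Si 134, As 78, Te 190.
So from lowest to highest: B < As < Si < Te.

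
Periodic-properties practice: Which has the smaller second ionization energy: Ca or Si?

Ca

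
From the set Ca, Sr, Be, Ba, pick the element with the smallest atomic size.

Radius decreases left→right (rising Z_eff, same n) and increases top→bottom (higher n).
All are in group 2, so atomic radius increases down the group.
The smallest atomic size among these belongs to Be.

Be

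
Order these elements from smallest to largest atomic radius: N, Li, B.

N < B < Li

Li is in period 2, group 1; B is in period 2, group 13; N is in period 2, group 15.
Moving right in a period, electrons are added to the same shell under a stronger nuclear pull, so atoms get smaller; moving down, a new shell is opened and atoms get larger.
All lie in period 2, so atomic radius increases right to left.
So from smallest to largest: N < B < Li.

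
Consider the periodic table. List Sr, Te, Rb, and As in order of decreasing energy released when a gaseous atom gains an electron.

Atoms with high Z_eff and room in the valence shell (especially the halogens) have the most exothermic electron affinities.
These span different periods and groups, so the two trends combine.
Rb > Sr: this pair runs against the simple trend — see the exception note.
As > Rb: both effects reinforce here, so As is clearly the higher of the two.
Te > As: period and group pull opposite ways; the across-period shift dominates (190 vs 78 kJ/mol).
Note the exception: Rb has a higher electron affinity than Sr, contrary to the simple trend — adding an electron to Sr (ns²) has to open a new, higher-energy np subshell, which is unfavourable.
For reference (kJ/mol): As 78, Rb 47, Sr 5, Te 190.
So from highest to lowest: Te > As > Rb > Sr.

Te, As, Rb, Sr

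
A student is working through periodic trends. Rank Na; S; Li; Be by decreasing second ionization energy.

Li > Na > S > Be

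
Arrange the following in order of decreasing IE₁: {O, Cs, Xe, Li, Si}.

Li is in period 2, group 1; O is in period 2, group 16; Si is in period 3, group 14; Xe is in period 5, group 18; Cs is in period 6, group 1.
IE₁ increases left→right with effective nuclear charge and decreases top→bottom as the valence shell moves farther out.
Here both period and group differ, so the two effects have to be weighed against each other.
Li > Cs: they share group 1; the group trend gives Li the larger value.
Si > Li: the two effects oppose for this pair; the across-period effect wins (786 vs 520 kJ/mol).
Xe > Si: the two effects oppose for this pair; the across-period effect wins (1170 vs 786 kJ/mol).
O > Xe: the two effects oppose for this pair; the down-group effect wins (1314 vs 1170 kJ/mol).
Approximate values (kJ/mol): Li 520, O 1314, Si 786, Xe 1170, Cs 376.
So from highest to lowest: O > Xe > Si > Li > Cs.

O, Xe, Si, Li, Cs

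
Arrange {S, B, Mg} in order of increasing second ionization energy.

Mg, S, B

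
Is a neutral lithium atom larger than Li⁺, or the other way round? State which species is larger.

Forming Li⁺ removes 1 electron from Li. Fewer electrons for the same nuclear charge means less shielding and a higher Z_eff on the remaining electrons, and for main-group metals the entire outer shell is lost.
A cation is smaller than its parent atom: Li⁺ < Li.

Li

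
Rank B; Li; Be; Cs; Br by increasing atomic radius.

B < Be < Br < Li < Cs

Atomic radius shrinks across a period as nuclear charge pulls the same shell inward, and grows down a group as new shells are added.
These span different periods and groups, so the two trends combine.
Be > B: Be lies to the left of B in period 2, so the across-period effect alone puts Be larger.
Br > Be: the two effects oppose for this pair; the down-group effect wins (114 vs 102 pm).
Li > Br: period and group pull opposite ways; the across-period shift dominates (133 vs 114 pm).
Cs > Li: they share group 1; the group trend gives Cs the larger value.
Tabulated atomic radius (pm): Li 133, Be 102, B 85, Br 114, Cs 232.
So from smallest to largest: B < Be < Br < Li < Cs.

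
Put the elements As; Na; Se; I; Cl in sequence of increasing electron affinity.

Na < As < Se < I < Cl

Na is in period 3, group 1; Cl is in period 3, group 17; As is in period 4, group 15; Se is in period 4, group 16; I is in period 5, group 17.
Adding an electron releases more energy for atoms nearer the top right (short of the noble gases).
These span different periods and groups, so the two trends combine.
As > Na: period and group pull opposite ways; the across-period shift dominates (78 vs 53 kJ/mol).
Se > As: both are in period 4; the period trend gives Se the larger value.
I > Se: period and group pull opposite ways; the across-period shift dominates (295 vs 195 kJ/mol).
Cl > I: they share group 17; the group trend gives Cl the larger value.
Tabulated electron affinity (kJ/mol): Na 53, Cl 349, As 78, Se 195, I 295.
So from lowest to highest: Na < As < Se < I < Cl.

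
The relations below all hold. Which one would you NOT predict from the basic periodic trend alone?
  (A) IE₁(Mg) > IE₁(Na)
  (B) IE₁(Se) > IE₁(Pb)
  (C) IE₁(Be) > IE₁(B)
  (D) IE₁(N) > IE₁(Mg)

The general trend: first ionisation energy increases across a period and decreases down a group.
(A) Mg (period 3, group 2) vs Na (period 3, group 1): the stated order agrees with the simple trend.
(B) Se (period 4, group 16) vs Pb (period 6, group 14): the stated order agrees with the simple trend.
(C) Be (period 2, group 2) vs B (period 2, group 13): the stated order contradicts the simple trend.
(D) N (period 2, group 15) vs Mg (period 3, group 2): the stated order agrees with the simple trend.
The exception is (C): removing B's lone 2p electron is easier than breaking Be's filled 2s².

(C)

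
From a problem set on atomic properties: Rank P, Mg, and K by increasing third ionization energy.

The third ionization energy removes an electron from the +2 ion. For each element: P²⁺ still has 3 valence electrons; Mg²⁺ is the bare [Ne] core; K²⁺ is already 1 electron into the core.
Core electrons are held far more tightly than valence electrons, so K and Mg top the IE_3 order.
Approximate IE_3 values (kJ/mol): P 2914, Mg 7733, K 4420.
Overall IE_3 order: P < K < Mg.

P, K, Mg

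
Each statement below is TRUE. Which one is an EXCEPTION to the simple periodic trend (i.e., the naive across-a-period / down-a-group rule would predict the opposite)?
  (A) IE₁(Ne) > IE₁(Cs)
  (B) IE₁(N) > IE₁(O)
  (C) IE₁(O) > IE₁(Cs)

The general trend: first ionisation energy increases across a period and decreases down a group.
(A) Ne (period 2, group 18) vs Cs (period 6, group 1): the stated order agrees with the simple trend.
(B) N (period 2, group 15) vs O (period 2, group 16): the stated order contradicts the simple trend.
(C) O (period 2, group 16) vs Cs (period 6, group 1): the stated order agrees with the simple trend.
The exception is (B): pairing an electron in O's 2p⁴ costs repulsion energy, so O ionizes more easily than half-filled N (2p³).

(B)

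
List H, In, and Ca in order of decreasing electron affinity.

H is in period 1, group 1; Ca is in period 4, group 2; In is in period 5, group 13.
Adding an electron releases more energy for atoms nearer the top right (short of the noble gases).
Neither a single period nor a single group — weigh both effects.
In > Ca: period and group pull opposite ways; the across-period shift dominates (29 vs 2 kJ/mol).
H > In: period and group pull opposite ways; the down-group shift dominates (73 vs 29 kJ/mol).
Approximate values (kJ/mol): H 73, Ca 2, In 29.
So from highest to lowest: H > In > Ca.

H > In > Ca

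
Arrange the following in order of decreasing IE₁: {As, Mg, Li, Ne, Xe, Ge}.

Ne > Xe > As > Ge > Mg > Li

Li is in period 2, group 1; Ne is in period 2, group 18; Mg is in period 3, group 2; Ge is in period 4, group 14; As is in period 4, group 15; Xe is in period 5, group 18.
IE₁ increases left→right with effective nuclear charge and decreases top→bottom as the valence shell moves farther out.
Neither a single period nor a single group — weigh both effects.
Mg > Li: period and group pull opposite ways; the across-period shift dominates (738 vs 520 kJ/mol).
Ge > Mg: period and group pull opposite ways; the across-period shift dominates (762 vs 738 kJ/mol).
As > Ge: As lies to the right of Ge in period 4, so the across-period effect alone puts As higher.
Xe > As: the two effects oppose for this pair; the across-period effect wins (1170 vs 947 kJ/mol).
Ne > Xe: Ne sits above Xe in group 18, so the down-group effect alone puts Ne higher.
Approximate values (kJ/mol): Li 520, Ne 2081, Mg 738, Ge 762, As 947, Xe 1170.
So from highest to lowest: Ne > Xe > As > Ge > Mg > Li.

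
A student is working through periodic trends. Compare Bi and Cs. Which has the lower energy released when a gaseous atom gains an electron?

Cs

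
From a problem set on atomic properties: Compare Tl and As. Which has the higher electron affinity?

As is in period 4, group 15; Tl is in period 6, group 13.
Electron affinity generally becomes more exothermic across a period toward the halogens and less exothermic down a group.
Here both period and group differ, so the two effects have to be weighed against each other.
As > Tl: relative to Tl, both the across-period and down-group shifts push As's electron affinity up.
For reference (kJ/mol): As 78, Tl 19.
So As has the higher electron affinity (As > Tl).

As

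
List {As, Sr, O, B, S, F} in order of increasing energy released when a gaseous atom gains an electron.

Sr, B, As, O, S, F

B is in period 2, group 13; O is in period 2, group 16; F is in period 2, group 17; S is in period 3, group 16; As is in period 4, group 15; Sr is in period 5, group 2.
Atoms with high Z_eff and room in the valence shell (especially the halogens) have the most exothermic electron affinities.
Here both period and group differ, so the two effects have to be weighed against each other.
B > Sr: both effects reinforce here, so B is clearly the higher of the two.
As > B: the two effects oppose for this pair; the across-period effect wins (78 vs 27 kJ/mol).
O > As: relative to As, both the across-period and down-group shifts push O's electron affinity up.
S > O: this pair runs against the simple trend — see the exception note.
F > S: relative to S, both the across-period and down-group shifts push F's electron affinity up.
Note the exception: S has a higher electron affinity than O, contrary to the simple trend — the compact 2p subshell of O repels the added electron more than S's larger 3p does.
Approximate values (kJ/mol): B 27, O 141, F 328, S 200, As 78, Sr 5.
So from lowest to highest: Sr < B < As < O < S < F.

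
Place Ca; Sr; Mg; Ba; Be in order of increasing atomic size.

Be is in period 2, group 2; Mg is in period 3, group 2; Ca is in period 4, group 2; Sr is in period 5, group 2; Ba is in period 6, group 2.
Radius decreases left→right (rising Z_eff, same n) and increases top→bottom (higher n).
All are in group 2, so atomic radius increases down the group.
So from smallest to largest: Be < Mg < Ca < Sr < Ba.

Be < Mg < Ca < Sr < Ba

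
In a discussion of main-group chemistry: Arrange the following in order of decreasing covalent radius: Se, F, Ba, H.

Ba > Se > F > H

Across a period the added protons contract the valence shell; down a group each new principal shell makes the atom larger.
Here both period and group differ, so the two effects have to be weighed against each other.
F > H: period and group pull opposite ways; the down-group shift dominates (64 vs 32 pm).
Se > F: relative to F, both the across-period and down-group shifts push Se's atomic radius up.
Ba > Se: relative to Se, both the across-period and down-group shifts push Ba's atomic radius up.
Tabulated atomic radius (pm): H 32, F 64, Se 116, Ba 196.
So from largest to smallest: Ba > Se > F > H.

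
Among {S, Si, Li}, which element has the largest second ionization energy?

The second ionization energy removes an electron from the +1 ion. For each element: S⁺ still has 5 valence electrons; Si⁺ still has 3 valence electrons; Li⁺ is the bare [He] core.
Pulling an electron out of a noble-gas core costs far more than removing a remaining valence electron, so Li sits at the high end of IE_2.
Valence configurations: S⁺ [Ne]3s²3p³, Si⁺ [Ne]3s²3p¹.
The numbers (kJ/mol): S 2252, Si 1577, Li 7298.
Hence IE_2: Si < S < Li.

Li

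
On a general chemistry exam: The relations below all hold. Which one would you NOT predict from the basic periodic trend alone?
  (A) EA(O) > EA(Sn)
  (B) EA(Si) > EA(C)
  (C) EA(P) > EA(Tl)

(B)

The general trend: electron affinity increases across a period and decreases down a group.
(A) O (period 2, group 16) vs Sn (period 5, group 14): the stated order agrees with the simple trend.
(B) Si (period 3, group 14) vs C (period 2, group 14): the stated order contradicts the simple trend.
(C) P (period 3, group 15) vs Tl (period 6, group 13): the stated order agrees with the simple trend.
The exception is (B): Si's larger, more diffuse 3p orbitals accept an added electron slightly more readily than C's compact 2p.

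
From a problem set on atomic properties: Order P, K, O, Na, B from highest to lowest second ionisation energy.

Na, O, K, B, P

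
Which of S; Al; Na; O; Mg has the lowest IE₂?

Mg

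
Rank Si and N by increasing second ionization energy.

Consider each +1 ion: Si⁺ still has 3 valence electrons; N⁺ still has 4 valence electrons.
All are still removing valence electrons, so compare the +1 ions as you would atoms: IE_2 generally rises across a period (higher Z_eff) and falls down a group (larger shell), subject to the usual subshell exceptions.
Valence configurations: Si⁺ [Ne]3s²3p¹, N⁺ [He]2s²2p².
Tabulated IE_2 (kJ/mol): Si 1577, N 2856.
Hence IE_2: Si < N.

Si < N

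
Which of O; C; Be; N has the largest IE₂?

O

Consider each +1 ion: O⁺ still has 5 valence electrons; C⁺ still has 3 valence electrons; Be⁺ still has 1 valence electron; N⁺ still has 4 valence electrons.
All are still removing valence electrons, so compare the +1 ions as you would atoms: IE_2 generally rises across a period (higher Z_eff) and falls down a group (larger shell), subject to the usual subshell exceptions.
Valence configurations: O⁺ [He]2s²2p³, C⁺ [He]2s²2p¹, Be⁺ [He]2s¹, N⁺ [He]2s²2p².
The numbers (kJ/mol): O 3388, C 2353, Be 1757, N 2856.
So the second ionization energies run Be < C < N < O.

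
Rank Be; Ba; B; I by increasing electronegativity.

Ba, Be, B, I

Be is in period 2, group 2; B is in period 2, group 13; I is in period 5, group 17; Ba is in period 6, group 2.
EN rises left→right (higher Z_eff, smaller atoms) and falls top→bottom (larger, more shielded atoms).
These span different periods and groups, so the two trends combine.
Be > Ba: Be sits above Ba in group 2, so the down-group effect alone puts Be higher.
B > Be: B lies to the right of Be in period 2, so the across-period effect alone puts B higher.
I > B: period and group pull opposite ways; the across-period shift dominates (2.66 vs 2.04).
Approximate values (Pauling): Be 1.57, B 2.04, I 2.66, Ba 0.89.
So from lowest to highest: Ba < Be < B < I.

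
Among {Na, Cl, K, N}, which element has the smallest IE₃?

IE_3 is the cost of taking one more electron from the +2 cation: Na²⁺ is already 1 electron into the core; Cl²⁺ still has 5 valence electrons; K²⁺ is already 1 electron into the core; N²⁺ still has 3 valence electrons.
Usually core removal costs more than valence removal, but here the competition is close: a tightly held n=2 valence electron can cost more to remove than an n=3 core electron, so the actual values have to decide it.
Valence configurations: Cl²⁺ [Ne]3s²3p³, N²⁺ [He]2s²2p¹.
The numbers (kJ/mol): Na 6910, Cl 3822, K 4420, N 4578.
Putting it together, IE_3: Cl < K < N < Na.

Cl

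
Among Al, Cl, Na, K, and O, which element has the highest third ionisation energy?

Na

IE_3 is the cost of taking one more electron from the +2 cation: Al²⁺ still has 1 valence electron; Cl²⁺ still has 5 valence electrons; Na²⁺ is already 1 electron into the core; K²⁺ is already 1 electron into the core; O²⁺ still has 4 valence electrons.
Usually core removal costs more than valence removal, but here the competition is close: a tightly held n=2 valence electron can cost more to remove than an n=3 core electron, so the actual values have to decide it.
Valence configurations: Al²⁺ [Ne]3s¹, Cl²⁺ [Ne]3s²3p³, O²⁺ [He]2s²2p².
Tabulated IE_3 (kJ/mol): Al 2745, Cl 3822, Na 6910, K 4420, O 5300.
Putting it together, IE_3: Al < Cl < K < O < Na.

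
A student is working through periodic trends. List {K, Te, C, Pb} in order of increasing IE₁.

First ionization energy rises across a period (greater Z_eff holds electrons more tightly) and falls down a group (valence electrons are farther from the nucleus).
These span different periods and groups, so the two trends combine.
Pb > K: the two effects oppose for this pair; the across-period effect wins (716 vs 419 kJ/mol).
Te > Pb: both effects reinforce here, so Te is clearly the higher of the two.
C > Te: the two effects oppose for this pair; the down-group effect wins (1086 vs 869 kJ/mol).
Approximate values (kJ/mol): C 1086, K 419, Te 869, Pb 716.
So from lowest to highest: K < Pb < Te < C.

K, Pb, Te, C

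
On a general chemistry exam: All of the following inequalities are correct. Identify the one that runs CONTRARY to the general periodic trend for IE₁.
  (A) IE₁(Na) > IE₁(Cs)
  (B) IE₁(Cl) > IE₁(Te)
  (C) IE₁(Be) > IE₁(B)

(C)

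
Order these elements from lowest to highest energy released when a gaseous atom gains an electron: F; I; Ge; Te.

Ge < Te < I < F

F is in period 2, group 17; Ge is in period 4, group 14; Te is in period 5, group 16; I is in period 5, group 17.
Electron affinity generally becomes more exothermic across a period toward the halogens and less exothermic down a group.
Here both period and group differ, so the two effects have to be weighed against each other.
Te > Ge: the two effects oppose for this pair; the across-period effect wins (190 vs 119 kJ/mol).
I > Te: I lies to the right of Te in period 5, so the across-period effect alone puts I higher.
F > I: they share group 17; the group trend gives F the larger value.
Approximate values (kJ/mol): F 328, Ge 119, Te 190, I 295.
So from lowest to highest: Ge < Te < I < F.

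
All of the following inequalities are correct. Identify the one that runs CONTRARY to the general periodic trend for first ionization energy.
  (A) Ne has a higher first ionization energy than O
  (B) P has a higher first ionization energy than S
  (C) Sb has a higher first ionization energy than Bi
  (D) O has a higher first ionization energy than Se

The general trend: first ionization energy increases across a period and decreases down a group.
(A) Ne (period 2, group 18) vs O (period 2, group 16): the stated order agrees with the simple trend.
(B) P (period 3, group 15) vs S (period 3, group 16): the stated order contradicts the simple trend.
(C) Sb (period 5, group 15) vs Bi (period 6, group 15): the stated order agrees with the simple trend.
(D) O (period 2, group 16) vs Se (period 4, group 16): the stated order agrees with the simple trend.
The exception is (B): S (3p⁴) ionizes more easily than half-filled P (3p³) because the paired 3p electron in S is pushed out by e⁻–e⁻ repulsion.

(B)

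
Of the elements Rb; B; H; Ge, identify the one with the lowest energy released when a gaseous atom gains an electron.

B

Adding an electron releases more energy for atoms nearer the top right (short of the noble gases).
Neither a single period nor a single group — weigh both effects.
Rb > B: this pair runs against the simple trend — see the exception note.
H > Rb: H sits above Rb in group 1, so the down-group effect alone puts H higher.
Ge > H: the two effects oppose for this pair; the across-period effect wins (119 vs 73 kJ/mol).
Note the exception: Rb has a higher electron affinity than B, contrary to the simple trend — B's ns²np¹ configuration gives only a small electron affinity — the sparsely filled np subshell binds an added electron weakly.
For reference (kJ/mol): H 73, B 27, Ge 119, Rb 47.
The lowest energy released when a gaseous atom gains an electron among these belongs to B.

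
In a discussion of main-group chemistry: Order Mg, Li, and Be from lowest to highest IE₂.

The second ionization energy removes an electron from the +1 ion. For each element: Mg⁺ still has 1 valence electron; Li⁺ is the bare [He] core; Be⁺ still has 1 valence electron.
Core electrons are held far more tightly than valence electrons, so Li tops the IE_2 order.
Valence configurations: Mg⁺ [Ne]3s¹, Be⁺ [He]2s¹.
Approximate IE_2 values (kJ/mol): Mg 1451, Li 7298, Be 1757.
So the second ionization energies run Mg < Be < Li.

Mg < Be < Li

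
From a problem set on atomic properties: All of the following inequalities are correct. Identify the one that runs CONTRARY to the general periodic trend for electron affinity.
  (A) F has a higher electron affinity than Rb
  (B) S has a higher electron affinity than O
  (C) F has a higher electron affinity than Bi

(B)

The general trend: electron affinity increases across a period and decreases down a group.
(A) F (period 2, group 17) vs Rb (period 5, group 1): the stated order agrees with the simple trend.
(B) S (period 3, group 16) vs O (period 2, group 16): the stated order contradicts the simple trend.
(C) F (period 2, group 17) vs Bi (period 6, group 15): the stated order agrees with the simple trend.
The exception is (B): the compact 2p subshell of O repels the added electron more than S's larger 3p does.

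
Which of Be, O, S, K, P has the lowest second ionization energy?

Be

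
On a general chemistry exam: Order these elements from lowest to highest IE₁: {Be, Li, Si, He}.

He is in period 1, group 18; Li is in period 2, group 1; Be is in period 2, group 2; Si is in period 3, group 14.
First ionization energy rises across a period (greater Z_eff holds electrons more tightly) and falls down a group (valence electrons are farther from the nucleus).
Here both period and group differ, so the two effects have to be weighed against each other.
Si > Li: period and group pull opposite ways; the across-period shift dominates (786 vs 520 kJ/mol).
Be > Si: period and group pull opposite ways; the down-group shift dominates (900 vs 786 kJ/mol).
He > Be: relative to Be, both the across-period and down-group shifts push He's first ionization energy up.
Tabulated first ionization energy (kJ/mol): He 2372, Li 520, Be 900, Si 786.
So from lowest to highest: Li < Si < Be < He.

Li < Si < Be < He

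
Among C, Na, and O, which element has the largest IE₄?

Na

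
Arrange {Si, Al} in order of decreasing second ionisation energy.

Al > Si

Consider each +1 ion: Si⁺ still has 3 valence electrons; Al⁺ still has 2 valence electrons.
All are still removing valence electrons, so compare the +1 ions as you would atoms: IE_2 generally rises across a period (higher Z_eff) and falls down a group (larger shell), subject to the usual subshell exceptions.
Valence configurations: Si⁺ [Ne]3s²3p¹, Al⁺ [Ne]3s².
Si⁺ loses a lone 3p electron whereas Al⁺ must break into a filled 3s² pair, so IE_2(Al) > IE_2(Si) even though Si has the higher nuclear charge.
Approximate IE_2 values (kJ/mol): Si 1577, Al 1817.
Hence IE_2: Si < Al.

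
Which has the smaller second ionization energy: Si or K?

Si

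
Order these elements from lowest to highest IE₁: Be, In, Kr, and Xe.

First ionization energy rises across a period (greater Z_eff holds electrons more tightly) and falls down a group (valence electrons are farther from the nucleus).
These span different periods and groups, so the two trends combine.
Be > In: period and group pull opposite ways; the down-group shift dominates (900 vs 558 kJ/mol).
Xe > Be: the two effects oppose for this pair; the across-period effect wins (1170 vs 900 kJ/mol).
Kr > Xe: they share group 18; the group trend gives Kr the larger value.
Approximate values (kJ/mol): Be 900, Kr 1351, In 558, Xe 1170.
So from lowest to highest: In < Be < Xe < Kr.

In, Be, Xe, Kr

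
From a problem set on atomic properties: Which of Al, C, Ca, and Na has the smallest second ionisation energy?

Ca

The second ionization energy removes an electron from the +1 ion. For each element: Al⁺ still has 2 valence electrons; C⁺ still has 3 valence electrons; Ca⁺ still has 1 valence electron; Na⁺ is the bare [Ne] core.
Breaking into a closed-shell core is much more expensive than removing a leftover valence electron — Na has the largest IE_2 here.
Valence configurations: Al⁺ [Ne]3s², C⁺ [He]2s²2p¹, Ca⁺ [Ar]4s¹.
The numbers (kJ/mol): Al 1817, C 2353, Ca 1145, Na 4562.
Overall IE_2 order: Ca < Al < C < Na.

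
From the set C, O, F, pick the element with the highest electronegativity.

EN rises left→right (higher Z_eff, smaller atoms) and falls top→bottom (larger, more shielded atoms).
All lie in period 2, so electronegativity increases left to right.
The highest electronegativity among these belongs to F.

F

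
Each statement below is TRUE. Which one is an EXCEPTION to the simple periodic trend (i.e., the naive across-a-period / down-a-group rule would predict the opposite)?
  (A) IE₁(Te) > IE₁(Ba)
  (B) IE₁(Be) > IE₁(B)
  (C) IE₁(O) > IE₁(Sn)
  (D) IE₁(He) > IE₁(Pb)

(B)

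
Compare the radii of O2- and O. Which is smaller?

Forming O2- adds 2 electrons to O. More electron–electron repulsion in the same shell, with unchanged nuclear charge, lets the cloud expand.
An anion is larger than its parent atom: O2- > O.

O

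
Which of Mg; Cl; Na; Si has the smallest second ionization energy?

Mg

The second ionization energy removes an electron from the +1 ion. For each element: Mg⁺ still has 1 valence electron; Cl⁺ still has 6 valence electrons; Na⁺ is the bare [Ne] core; Si⁺ still has 3 valence electrons.
Core electrons are held far more tightly than valence electrons, so Na tops the IE_2 order.
Valence configurations: Mg⁺ [Ne]3s¹, Cl⁺ [Ne]3s²3p⁴, Si⁺ [Ne]3s²3p¹.
Tabulated IE_2 (kJ/mol): Mg 1451, Cl 2298, Na 4562, Si 1577.
Putting it together, IE_2: Mg < Si < Cl < Na.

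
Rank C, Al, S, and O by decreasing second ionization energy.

O, C, S, Al

The second ionization energy removes an electron from the +1 ion. For each element: C⁺ still has 3 valence electrons; Al⁺ still has 2 valence electrons; S⁺ still has 5 valence electrons; O⁺ still has 5 valence electrons.
All are still removing valence electrons, so compare the +1 ions as you would atoms: IE_2 generally rises across a period (higher Z_eff) and falls down a group (larger shell), subject to the usual subshell exceptions.
Valence configurations: C⁺ [He]2s²2p¹, Al⁺ [Ne]3s², S⁺ [Ne]3s²3p³, O⁺ [He]2s²2p³.
The numbers (kJ/mol): C 2353, Al 1817, S 2252, O 3388.
Hence IE_2: Al < S < C < O.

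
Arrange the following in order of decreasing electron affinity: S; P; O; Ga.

S, O, P, Ga

O is in period 2, group 16; P is in period 3, group 15; S is in period 3, group 16; Ga is in period 4, group 13.
EA tends to increase across a period and decrease down a group, though the pattern is less regular than for IE or radius.
Here both period and group differ, so the two effects have to be weighed against each other.
P > Ga: relative to Ga, both the across-period and down-group shifts push P's electron affinity up.
O > P: relative to P, both the across-period and down-group shifts push O's electron affinity up.
S > O: this pair runs against the simple trend — see the exception note.
Note the exception: S has a higher electron affinity than O, contrary to the simple trend — the compact 2p subshell of O repels the added electron more than S's larger 3p does.
Approximate values (kJ/mol): O 141, P 72, S 200, Ga 29.
So from highest to lowest: S > O > P > Ga.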